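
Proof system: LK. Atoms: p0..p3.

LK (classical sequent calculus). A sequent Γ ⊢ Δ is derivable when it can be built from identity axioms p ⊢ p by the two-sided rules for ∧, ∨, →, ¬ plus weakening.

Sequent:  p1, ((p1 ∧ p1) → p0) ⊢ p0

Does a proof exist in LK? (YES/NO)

Proof tree:
[→L] p1, ((p1 ∧ p1) → p0) ⊢ p0
  [∧R] p1 ⊢ (p1 ∧ p1)
    [Ax] p1 ⊢ p1
    [Ax] p1 ⊢ p1
  [Ax] p0 ⊢ p0

Result: YES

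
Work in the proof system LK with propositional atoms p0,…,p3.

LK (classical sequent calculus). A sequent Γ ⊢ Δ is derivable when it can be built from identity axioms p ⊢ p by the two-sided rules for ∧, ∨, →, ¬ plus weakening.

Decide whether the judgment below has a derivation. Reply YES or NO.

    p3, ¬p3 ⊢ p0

Derivation trace:
[¬L] p3, ¬p3 ⊢ p0
  [WR] p3 ⊢ p3, p0
    [Ax] p3 ⊢ p3

Result: YES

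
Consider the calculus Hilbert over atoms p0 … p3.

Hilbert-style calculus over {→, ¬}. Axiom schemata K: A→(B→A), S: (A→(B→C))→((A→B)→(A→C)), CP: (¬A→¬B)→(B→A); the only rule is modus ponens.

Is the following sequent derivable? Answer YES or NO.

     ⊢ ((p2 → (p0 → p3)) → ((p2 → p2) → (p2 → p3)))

Enumerate valuations to refute Γ ⊢ Δ:
  v=0000: Γ:[] Δ:[((p2 → (p0 → p3)) → ((p2 → p2) → (p2 → p3)))=T] refutes=False
  v=0001: Γ:[] Δ:[((p2 → (p0 → p3)) → ((p2 → p2) → (p2 → p3)))=T] refutes=False
  v=0010: Γ:[] Δ:[((p2 → (p0 → p3)) → ((p2 → p2) → (p2 → p3)))=F] refutes=True  ← countermodel

Result: NO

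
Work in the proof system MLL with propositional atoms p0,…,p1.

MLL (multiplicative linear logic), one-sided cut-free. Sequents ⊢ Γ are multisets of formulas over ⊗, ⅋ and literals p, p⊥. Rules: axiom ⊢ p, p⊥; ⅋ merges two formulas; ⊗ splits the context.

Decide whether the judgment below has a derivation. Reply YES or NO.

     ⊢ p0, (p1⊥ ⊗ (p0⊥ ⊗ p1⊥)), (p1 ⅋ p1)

Proof tree:
[⅋]  ⊢ p0, (p1⊥ ⊗ (p0⊥ ⊗ p1⊥)), (p1 ⅋ p1)
  [⊗]  ⊢ p1, p0, p1, (p1⊥ ⊗ (p0⊥ ⊗ p1⊥))
    [Ax]  ⊢ p1, p1⊥
    [⊗]  ⊢ p0, p1, (p0⊥ ⊗ p1⊥)
      [Ax]  ⊢ p0, p0⊥
      [Ax]  ⊢ p1, p1⊥

Result: YES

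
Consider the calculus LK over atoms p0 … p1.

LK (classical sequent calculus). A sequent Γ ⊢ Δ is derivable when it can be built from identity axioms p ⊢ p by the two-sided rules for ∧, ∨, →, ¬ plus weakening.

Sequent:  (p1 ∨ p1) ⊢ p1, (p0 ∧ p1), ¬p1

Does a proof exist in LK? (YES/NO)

Derivation trace:
[∨L] (p1 ∨ p1) ⊢ p1, (p0 ∧ p1), ¬p1
  [∧R] p1 ⊢ p1, ¬p1, (p0 ∧ p1)
    [WR]  ⊢ p1, ¬p1, p0
      [¬R]  ⊢ p1, ¬p1
        [Ax] p1 ⊢ p1
    [Ax] p1 ⊢ p1
  [∧R] p1 ⊢ p1, ¬p1, (p0 ∧ p1)
    [WR]  ⊢ p1, ¬p1, p0
      [¬R]  ⊢ p1, ¬p1
        [Ax] p1 ⊢ p1
    [Ax] p1 ⊢ p1

Result: YES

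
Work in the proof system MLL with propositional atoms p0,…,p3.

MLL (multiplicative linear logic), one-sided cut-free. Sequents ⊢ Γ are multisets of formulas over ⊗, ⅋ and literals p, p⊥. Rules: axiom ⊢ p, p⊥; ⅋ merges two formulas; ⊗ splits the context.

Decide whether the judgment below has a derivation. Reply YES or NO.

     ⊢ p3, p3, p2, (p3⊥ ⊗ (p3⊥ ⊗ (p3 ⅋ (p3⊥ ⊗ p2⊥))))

Derivation (root first):
[⊗]  ⊢ p3, p3, p2, (p3⊥ ⊗ (p3⊥ ⊗ (p3 ⅋ (p3⊥ ⊗ p2⊥))))
  [Ax]  ⊢ p3, p3⊥
  [⊗]  ⊢ p3, p2, (p3⊥ ⊗ (p3 ⅋ (p3⊥ ⊗ p2⊥)))
    [Ax]  ⊢ p3, p3⊥
    [⅋]  ⊢ p2, (p3 ⅋ (p3⊥ ⊗ p2⊥))
      [⊗]  ⊢ p3, p2, (p3⊥ ⊗ p2⊥)
        [Ax]  ⊢ p3, p3⊥
        [Ax]  ⊢ p2, p2⊥

Result: YES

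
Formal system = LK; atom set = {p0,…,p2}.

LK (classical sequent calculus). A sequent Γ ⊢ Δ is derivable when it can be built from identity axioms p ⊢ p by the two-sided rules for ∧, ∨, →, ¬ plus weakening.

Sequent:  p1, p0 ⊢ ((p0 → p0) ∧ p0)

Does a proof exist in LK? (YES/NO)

Derivation trace:
[∧R] p1, p0 ⊢ ((p0 → p0) ∧ p0)
  [→R] p1 ⊢ (p0 → p0)
    [WL] p0, p1 ⊢ p0
      [Ax] p0 ⊢ p0
  [Ax] p0 ⊢ p0

Result: YES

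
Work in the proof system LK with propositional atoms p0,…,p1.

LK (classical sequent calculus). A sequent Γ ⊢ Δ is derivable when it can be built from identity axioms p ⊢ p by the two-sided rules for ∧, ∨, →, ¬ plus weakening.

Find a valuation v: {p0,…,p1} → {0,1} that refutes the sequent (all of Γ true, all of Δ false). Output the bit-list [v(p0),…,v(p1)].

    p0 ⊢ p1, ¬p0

Truth-table refutation:
  v=00: Γ:[p0=F] Δ:[p1=F, ¬p0=T] refutes=False
  v=01: Γ:[p0=F] Δ:[p1=T, ¬p0=T] refutes=False
  v=10: Γ:[p0=T] Δ:[p1=F, ¬p0=F] refutes=True  ← countermodel

Result: [1, 0]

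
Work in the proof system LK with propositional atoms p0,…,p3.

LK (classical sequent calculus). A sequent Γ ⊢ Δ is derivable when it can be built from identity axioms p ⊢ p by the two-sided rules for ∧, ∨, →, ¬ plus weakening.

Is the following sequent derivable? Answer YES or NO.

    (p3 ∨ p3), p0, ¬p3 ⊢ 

Derivation trace:
[¬L] (p3 ∨ p3), p0, ¬p3 ⊢ 
  [WL] (p3 ∨ p3), p0 ⊢ p3
    [∨L] (p3 ∨ p3) ⊢ p3
      [Ax] p3 ⊢ p3
      [Ax] p3 ⊢ p3

Result: YES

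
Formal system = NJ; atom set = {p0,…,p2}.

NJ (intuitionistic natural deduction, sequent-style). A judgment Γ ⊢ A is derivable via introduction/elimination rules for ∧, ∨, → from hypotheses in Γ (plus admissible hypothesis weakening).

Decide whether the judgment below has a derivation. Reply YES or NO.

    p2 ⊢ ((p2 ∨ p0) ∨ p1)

Proof tree:
[∨I₁] p2 ⊢ ((p2 ∨ p0) ∨ p1)
  [∨I₁] p2 ⊢ (p2 ∨ p0)
    [Ax] p2 ⊢ p2

Result: YES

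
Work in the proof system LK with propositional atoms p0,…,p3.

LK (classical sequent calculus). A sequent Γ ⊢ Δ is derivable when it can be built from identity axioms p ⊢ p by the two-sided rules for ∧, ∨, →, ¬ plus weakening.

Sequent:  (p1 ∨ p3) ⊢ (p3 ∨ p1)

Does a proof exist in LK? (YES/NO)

Proof tree:
[∨R] (p1 ∨ p3) ⊢ (p3 ∨ p1)
  [∨L] (p1 ∨ p3) ⊢ p1, p3
    [Ax] p1 ⊢ p1
    [Ax] p3 ⊢ p3

Result: YES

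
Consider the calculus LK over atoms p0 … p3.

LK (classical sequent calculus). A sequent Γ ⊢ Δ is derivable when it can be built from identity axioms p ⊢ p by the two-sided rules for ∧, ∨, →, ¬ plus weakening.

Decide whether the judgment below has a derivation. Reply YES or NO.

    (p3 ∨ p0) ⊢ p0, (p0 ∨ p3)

Proof tree:
[∨R] (p3 ∨ p0) ⊢ p0, (p0 ∨ p3)
  [WR] (p3 ∨ p0) ⊢ p3, p0, p0
    [∨L] (p3 ∨ p0) ⊢ p3, p0
      [Ax] p3 ⊢ p3
      [Ax] p0 ⊢ p0

Result: YES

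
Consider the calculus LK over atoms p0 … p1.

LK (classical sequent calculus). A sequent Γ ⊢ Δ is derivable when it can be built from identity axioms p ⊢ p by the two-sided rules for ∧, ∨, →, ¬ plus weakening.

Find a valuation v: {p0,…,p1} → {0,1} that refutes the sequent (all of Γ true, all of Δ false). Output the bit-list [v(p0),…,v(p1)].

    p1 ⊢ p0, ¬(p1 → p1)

Search for a countermodel by truth-table:
  v=00: Γ:[p1=F] Δ:[p0=F, ¬(p1 → p1)=F] refutes=False
  v=01: Γ:[p1=T] Δ:[p0=F, ¬(p1 → p1)=F] refutes=True  ← countermodel

Result: [0, 1]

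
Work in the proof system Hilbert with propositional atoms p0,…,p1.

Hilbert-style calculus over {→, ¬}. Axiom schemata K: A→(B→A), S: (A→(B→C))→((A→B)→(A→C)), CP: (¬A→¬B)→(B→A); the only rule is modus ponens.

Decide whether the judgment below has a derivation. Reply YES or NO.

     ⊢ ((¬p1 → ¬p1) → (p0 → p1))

Enumerate valuations to refute Γ ⊢ Δ:
  v=00: Γ:[] Δ:[((¬p1 → ¬p1) → (p0 → p1))=T] refutes=False
  v=01: Γ:[] Δ:[((¬p1 → ¬p1) → (p0 → p1))=T] refutes=False
  v=10: Γ:[] Δ:[((¬p1 → ¬p1) → (p0 → p1))=F] refutes=True  ← countermodel

Result: NO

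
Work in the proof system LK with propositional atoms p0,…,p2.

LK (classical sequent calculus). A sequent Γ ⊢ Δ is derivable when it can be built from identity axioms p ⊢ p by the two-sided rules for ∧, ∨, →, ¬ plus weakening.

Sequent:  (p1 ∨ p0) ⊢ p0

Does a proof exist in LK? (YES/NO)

Enumerate valuations to refute Γ ⊢ Δ:
  v=000: Γ:[(p1 ∨ p0)=F] Δ:[p0=F] refutes=False
  v=001: Γ:[(p1 ∨ p0)=F] Δ:[p0=F] refutes=False
  v=010: Γ:[(p1 ∨ p0)=T] Δ:[p0=F] refutes=True  ← countermodel

Result: NO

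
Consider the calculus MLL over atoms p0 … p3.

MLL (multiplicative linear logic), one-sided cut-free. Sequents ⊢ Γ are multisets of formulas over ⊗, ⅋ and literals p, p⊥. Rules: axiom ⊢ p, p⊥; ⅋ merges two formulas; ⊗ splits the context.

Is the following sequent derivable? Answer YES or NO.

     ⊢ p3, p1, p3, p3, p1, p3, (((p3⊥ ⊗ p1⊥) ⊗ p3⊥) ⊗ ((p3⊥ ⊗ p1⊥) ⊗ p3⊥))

Derivation trace:
[⊗]  ⊢ p3, p1, p3, p3, p1, p3, (((p3⊥ ⊗ p1⊥) ⊗ p3⊥) ⊗ ((p3⊥ ⊗ p1⊥) ⊗ p3⊥))
  [⊗]  ⊢ p3, p1, p3, ((p3⊥ ⊗ p1⊥) ⊗ p3⊥)
    [⊗]  ⊢ p3, p1, (p3⊥ ⊗ p1⊥)
      [Ax]  ⊢ p3, p3⊥
      [Ax]  ⊢ p1, p1⊥
    [Ax]  ⊢ p3, p3⊥
  [⊗]  ⊢ p3, p1, p3, ((p3⊥ ⊗ p1⊥) ⊗ p3⊥)
    [⊗]  ⊢ p3, p1, (p3⊥ ⊗ p1⊥)
      [Ax]  ⊢ p3, p3⊥
      [Ax]  ⊢ p1, p1⊥
    [Ax]  ⊢ p3, p3⊥

Result: YES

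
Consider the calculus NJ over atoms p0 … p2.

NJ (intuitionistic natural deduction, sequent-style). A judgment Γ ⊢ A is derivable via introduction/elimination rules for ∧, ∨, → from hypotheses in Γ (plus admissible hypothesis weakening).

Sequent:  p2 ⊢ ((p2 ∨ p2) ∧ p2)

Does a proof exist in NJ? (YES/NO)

Derivation (root first):
[→E] p2 ⊢ ((p2 ∨ p2) ∧ p2)
  [→I]  ⊢ (p2 → ((p2 ∨ p2) ∧ p2))
    [∧I] p2 ⊢ ((p2 ∨ p2) ∧ p2)
      [∨I₁] p2 ⊢ (p2 ∨ p2)
        [Ax] p2 ⊢ p2
      [Ax] p2 ⊢ p2
  [Ax] p2 ⊢ p2

Result: YES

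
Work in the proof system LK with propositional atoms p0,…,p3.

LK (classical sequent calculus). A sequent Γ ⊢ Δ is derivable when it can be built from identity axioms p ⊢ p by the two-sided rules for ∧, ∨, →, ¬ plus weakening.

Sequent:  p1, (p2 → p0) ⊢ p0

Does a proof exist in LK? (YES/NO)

Search for a countermodel by truth-table:
  v=0000: Γ:[p1=F, (p2 → p0)=T] Δ:[p0=F] refutes=False
  v=0001: Γ:[p1=F, (p2 → p0)=T] Δ:[p0=F] refutes=False
  v=0010: Γ:[p1=F, (p2 → p0)=F] Δ:[p0=F] refutes=False
  v=0011: Γ:[p1=F, (p2 → p0)=F] Δ:[p0=F] refutes=False
  v=0100: Γ:[p1=T, (p2 → p0)=T] Δ:[p0=F] refutes=True  ← countermodel

Result: NO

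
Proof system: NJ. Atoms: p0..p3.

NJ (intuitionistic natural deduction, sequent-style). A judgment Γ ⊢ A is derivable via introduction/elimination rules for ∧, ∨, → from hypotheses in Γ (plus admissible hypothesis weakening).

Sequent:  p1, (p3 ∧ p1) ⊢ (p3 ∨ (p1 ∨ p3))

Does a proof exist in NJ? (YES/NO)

Proof tree:
[∨I₂] p1, (p3 ∧ p1) ⊢ (p3 ∨ (p1 ∨ p3))
  [Wk] p1, (p3 ∧ p1) ⊢ (p1 ∨ p3)
    [∨I₁] p1 ⊢ (p1 ∨ p3)
      [Ax] p1 ⊢ p1

Result: YES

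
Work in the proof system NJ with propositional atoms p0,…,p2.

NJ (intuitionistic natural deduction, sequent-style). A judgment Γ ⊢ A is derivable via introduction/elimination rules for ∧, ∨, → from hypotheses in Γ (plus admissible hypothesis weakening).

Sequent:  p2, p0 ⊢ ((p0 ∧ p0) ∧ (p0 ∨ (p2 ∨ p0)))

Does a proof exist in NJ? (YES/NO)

Derivation trace:
[∧I] p2, p0 ⊢ ((p0 ∧ p0) ∧ (p0 ∨ (p2 ∨ p0)))
  [∧I] p0 ⊢ (p0 ∧ p0)
    [Ax] p0 ⊢ p0
    [Ax] p0 ⊢ p0
  [∨I₂] p0, p2 ⊢ (p0 ∨ (p2 ∨ p0))
    [∨I₂] p0, p2 ⊢ (p2 ∨ p0)
      [Wk] p0, p2 ⊢ p0
        [Ax] p0 ⊢ p0

Result: YES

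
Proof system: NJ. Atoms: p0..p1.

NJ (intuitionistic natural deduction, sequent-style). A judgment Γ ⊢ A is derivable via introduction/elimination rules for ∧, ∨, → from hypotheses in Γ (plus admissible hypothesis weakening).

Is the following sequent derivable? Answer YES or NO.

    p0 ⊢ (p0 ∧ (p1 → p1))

Derivation trace:
[∧I] p0 ⊢ (p0 ∧ (p1 → p1))
  [Ax] p0 ⊢ p0
  [→I]  ⊢ (p1 → p1)
    [Ax] p1 ⊢ p1

Result: YES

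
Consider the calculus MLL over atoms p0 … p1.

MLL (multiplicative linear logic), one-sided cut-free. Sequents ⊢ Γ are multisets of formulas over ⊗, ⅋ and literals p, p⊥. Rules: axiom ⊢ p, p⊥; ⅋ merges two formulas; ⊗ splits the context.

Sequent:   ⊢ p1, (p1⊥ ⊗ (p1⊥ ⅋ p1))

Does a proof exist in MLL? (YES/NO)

Proof tree:
[⊗]  ⊢ p1, (p1⊥ ⊗ (p1⊥ ⅋ p1))
  [Ax]  ⊢ p1, p1⊥
  [⅋]  ⊢ (p1⊥ ⅋ p1)
    [Ax]  ⊢ p1, p1⊥

Result: YES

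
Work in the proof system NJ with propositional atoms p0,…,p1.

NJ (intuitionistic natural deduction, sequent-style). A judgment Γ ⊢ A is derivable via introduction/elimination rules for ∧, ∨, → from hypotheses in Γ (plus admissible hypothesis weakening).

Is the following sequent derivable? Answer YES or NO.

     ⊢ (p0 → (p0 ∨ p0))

Derivation trace:
[→I]  ⊢ (p0 → (p0 ∨ p0))
  [∨I₂] p0 ⊢ (p0 ∨ p0)
    [Ax] p0 ⊢ p0

Result: YES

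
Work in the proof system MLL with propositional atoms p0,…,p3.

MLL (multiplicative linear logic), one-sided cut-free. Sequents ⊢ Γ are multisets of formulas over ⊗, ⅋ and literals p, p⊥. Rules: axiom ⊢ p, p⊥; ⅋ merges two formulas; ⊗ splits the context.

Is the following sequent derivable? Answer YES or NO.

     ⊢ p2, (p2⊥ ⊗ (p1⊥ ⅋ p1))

Derivation trace:
[⊗]  ⊢ p2, (p2⊥ ⊗ (p1⊥ ⅋ p1))
  [Ax]  ⊢ p2, p2⊥
  [⅋]  ⊢ (p1⊥ ⅋ p1)
    [Ax]  ⊢ p1, p1⊥

Result: YES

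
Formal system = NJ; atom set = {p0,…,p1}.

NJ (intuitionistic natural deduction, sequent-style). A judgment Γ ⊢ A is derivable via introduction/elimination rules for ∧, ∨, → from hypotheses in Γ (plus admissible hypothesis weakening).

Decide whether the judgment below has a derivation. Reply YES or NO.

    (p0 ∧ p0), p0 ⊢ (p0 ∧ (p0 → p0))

Proof tree:
[∧I] (p0 ∧ p0), p0 ⊢ (p0 ∧ (p0 → p0))
  [Wk] p0, (p0 ∧ p0) ⊢ p0
    [Ax] p0 ⊢ p0
  [→I]  ⊢ (p0 → p0)
    [Ax] p0 ⊢ p0

Result: YES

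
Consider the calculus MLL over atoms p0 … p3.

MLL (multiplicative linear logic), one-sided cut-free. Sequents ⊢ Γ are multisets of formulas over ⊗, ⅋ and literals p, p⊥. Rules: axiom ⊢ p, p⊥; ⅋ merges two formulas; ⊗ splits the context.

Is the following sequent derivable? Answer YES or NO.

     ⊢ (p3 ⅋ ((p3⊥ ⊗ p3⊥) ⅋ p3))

Proof tree:
[⅋]  ⊢ (p3 ⅋ ((p3⊥ ⊗ p3⊥) ⅋ p3))
  [⅋]  ⊢ p3, ((p3⊥ ⊗ p3⊥) ⅋ p3)
    [⊗]  ⊢ p3, p3, (p3⊥ ⊗ p3⊥)
      [Ax]  ⊢ p3, p3⊥
      [Ax]  ⊢ p3, p3⊥

Result: YES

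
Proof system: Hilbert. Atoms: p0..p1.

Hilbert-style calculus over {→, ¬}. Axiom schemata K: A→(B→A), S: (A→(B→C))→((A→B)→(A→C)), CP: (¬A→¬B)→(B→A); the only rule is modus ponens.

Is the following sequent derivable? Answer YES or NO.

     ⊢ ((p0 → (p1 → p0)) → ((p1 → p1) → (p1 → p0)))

Search for a countermodel by truth-table:
  v=00: Γ:[] Δ:[((p0 → (p1 → p0)) → ((p1 → p1) → (p1 → p0)))=T] refutes=False
  v=01: Γ:[] Δ:[((p0 → (p1 → p0)) → ((p1 → p1) → (p1 → p0)))=F] refutes=True  ← countermodel

Result: NO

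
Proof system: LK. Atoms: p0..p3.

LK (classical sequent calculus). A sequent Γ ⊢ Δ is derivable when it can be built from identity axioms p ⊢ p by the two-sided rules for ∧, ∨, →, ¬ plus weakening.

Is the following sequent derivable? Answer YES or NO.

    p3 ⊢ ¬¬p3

Proof tree:
[¬R] p3 ⊢ ¬¬p3
  [¬L] p3, ¬p3 ⊢ 
    [Ax] p3 ⊢ p3

Result: YES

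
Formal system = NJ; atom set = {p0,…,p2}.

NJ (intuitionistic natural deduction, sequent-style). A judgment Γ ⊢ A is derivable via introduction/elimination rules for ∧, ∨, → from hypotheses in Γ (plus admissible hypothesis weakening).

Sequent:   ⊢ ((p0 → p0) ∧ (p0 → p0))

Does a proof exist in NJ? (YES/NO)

Proof tree:
[∧I]  ⊢ ((p0 → p0) ∧ (p0 → p0))
  [→I]  ⊢ (p0 → p0)
    [Ax] p0 ⊢ p0
  [→I]  ⊢ (p0 → p0)
    [Ax] p0 ⊢ p0

Result: YES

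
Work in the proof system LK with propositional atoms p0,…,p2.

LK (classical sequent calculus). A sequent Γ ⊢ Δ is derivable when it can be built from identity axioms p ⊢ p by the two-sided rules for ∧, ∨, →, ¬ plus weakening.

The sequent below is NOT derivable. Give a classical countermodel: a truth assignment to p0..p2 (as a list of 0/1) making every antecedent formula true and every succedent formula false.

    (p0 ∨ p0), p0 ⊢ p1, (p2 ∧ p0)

Search for a countermodel by truth-table:
  v=000: Γ:[(p0 ∨ p0)=F, p0=F] Δ:[p1=F, (p2 ∧ p0)=F] refutes=False
  v=001: Γ:[(p0 ∨ p0)=F, p0=F] Δ:[p1=F, (p2 ∧ p0)=F] refutes=False
  v=010: Γ:[(p0 ∨ p0)=F, p0=F] Δ:[p1=T, (p2 ∧ p0)=F] refutes=False
  v=011: Γ:[(p0 ∨ p0)=F, p0=F] Δ:[p1=T, (p2 ∧ p0)=F] refutes=False
  v=100: Γ:[(p0 ∨ p0)=T, p0=T] Δ:[p1=F, (p2 ∧ p0)=F] refutes=True  ← countermodel

Result: [1, 0, 0]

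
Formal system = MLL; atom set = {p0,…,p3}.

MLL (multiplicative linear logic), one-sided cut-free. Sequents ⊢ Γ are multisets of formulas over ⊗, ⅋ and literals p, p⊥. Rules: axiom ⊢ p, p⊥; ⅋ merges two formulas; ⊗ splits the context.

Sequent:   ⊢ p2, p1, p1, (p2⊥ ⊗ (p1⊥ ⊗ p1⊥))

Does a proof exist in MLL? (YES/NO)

Proof tree:
[⊗]  ⊢ p2, p1, p1, (p2⊥ ⊗ (p1⊥ ⊗ p1⊥))
  [Ax]  ⊢ p2, p2⊥
  [⊗]  ⊢ p1, p1, (p1⊥ ⊗ p1⊥)
    [Ax]  ⊢ p1, p1⊥
    [Ax]  ⊢ p1, p1⊥

Result: YES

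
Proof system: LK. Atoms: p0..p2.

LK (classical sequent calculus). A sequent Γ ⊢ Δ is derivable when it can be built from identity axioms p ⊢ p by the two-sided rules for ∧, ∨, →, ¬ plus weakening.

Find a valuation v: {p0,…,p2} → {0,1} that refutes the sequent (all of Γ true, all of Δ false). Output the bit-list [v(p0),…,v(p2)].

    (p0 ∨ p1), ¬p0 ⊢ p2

Search for a countermodel by truth-table:
  v=000: Γ:[(p0 ∨ p1)=F, ¬p0=T] Δ:[p2=F] refutes=False
  v=001: Γ:[(p0 ∨ p1)=F, ¬p0=T] Δ:[p2=T] refutes=False
  v=010: Γ:[(p0 ∨ p1)=T, ¬p0=T] Δ:[p2=F] refutes=True  ← countermodel

Result: [0, 1, 0]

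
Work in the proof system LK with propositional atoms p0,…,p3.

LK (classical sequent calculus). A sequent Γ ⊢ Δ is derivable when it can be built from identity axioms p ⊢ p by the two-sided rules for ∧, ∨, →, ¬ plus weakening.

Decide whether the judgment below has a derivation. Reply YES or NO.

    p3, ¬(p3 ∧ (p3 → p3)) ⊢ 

Derivation (root first):
[¬L] p3, ¬(p3 ∧ (p3 → p3)) ⊢ 
  [∧R] p3 ⊢ (p3 ∧ (p3 → p3))
    [Ax] p3 ⊢ p3
    [→R]  ⊢ (p3 → p3)
      [Ax] p3 ⊢ p3

Result: YES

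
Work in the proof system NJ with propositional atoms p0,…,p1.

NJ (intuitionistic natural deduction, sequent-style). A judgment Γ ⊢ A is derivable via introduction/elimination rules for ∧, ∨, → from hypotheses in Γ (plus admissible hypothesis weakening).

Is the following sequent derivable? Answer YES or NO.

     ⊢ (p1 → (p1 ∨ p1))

Derivation trace:
[→I]  ⊢ (p1 → (p1 ∨ p1))
  [→E] p1 ⊢ (p1 ∨ p1)
    [→I]  ⊢ (p1 → (p1 ∨ p1))
      [∨I₁] p1 ⊢ (p1 ∨ p1)
        [Ax] p1 ⊢ p1
    [Ax] p1 ⊢ p1

Result: YES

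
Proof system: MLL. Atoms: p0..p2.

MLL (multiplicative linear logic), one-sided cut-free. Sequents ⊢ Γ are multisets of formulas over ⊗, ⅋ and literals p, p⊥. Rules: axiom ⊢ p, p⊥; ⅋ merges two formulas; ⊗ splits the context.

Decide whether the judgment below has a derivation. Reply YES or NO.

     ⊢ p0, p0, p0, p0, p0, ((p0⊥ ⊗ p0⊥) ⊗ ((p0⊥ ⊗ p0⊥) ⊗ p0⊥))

Derivation (root first):
[⊗]  ⊢ p0, p0, p0, p0, p0, ((p0⊥ ⊗ p0⊥) ⊗ ((p0⊥ ⊗ p0⊥) ⊗ p0⊥))
  [⊗]  ⊢ p0, p0, (p0⊥ ⊗ p0⊥)
    [Ax]  ⊢ p0, p0⊥
    [Ax]  ⊢ p0, p0⊥
  [⊗]  ⊢ p0, p0, p0, ((p0⊥ ⊗ p0⊥) ⊗ p0⊥)
    [⊗]  ⊢ p0, p0, (p0⊥ ⊗ p0⊥)
      [Ax]  ⊢ p0, p0⊥
      [Ax]  ⊢ p0, p0⊥
    [Ax]  ⊢ p0, p0⊥

Result: YES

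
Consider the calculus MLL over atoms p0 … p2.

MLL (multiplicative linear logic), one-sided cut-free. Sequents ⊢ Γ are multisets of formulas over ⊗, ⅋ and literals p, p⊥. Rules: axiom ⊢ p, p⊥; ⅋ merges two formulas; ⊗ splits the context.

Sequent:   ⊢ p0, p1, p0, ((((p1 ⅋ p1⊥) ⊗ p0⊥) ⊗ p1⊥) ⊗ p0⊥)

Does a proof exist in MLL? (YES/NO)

Derivation (root first):
[⊗]  ⊢ p0, p1, p0, ((((p1 ⅋ p1⊥) ⊗ p0⊥) ⊗ p1⊥) ⊗ p0⊥)
  [⊗]  ⊢ p0, p1, (((p1 ⅋ p1⊥) ⊗ p0⊥) ⊗ p1⊥)
    [⊗]  ⊢ p0, ((p1 ⅋ p1⊥) ⊗ p0⊥)
      [⅋]  ⊢ (p1 ⅋ p1⊥)
        [Ax]  ⊢ p1, p1⊥
      [Ax]  ⊢ p0, p0⊥
    [Ax]  ⊢ p1, p1⊥
  [Ax]  ⊢ p0, p0⊥

Result: YES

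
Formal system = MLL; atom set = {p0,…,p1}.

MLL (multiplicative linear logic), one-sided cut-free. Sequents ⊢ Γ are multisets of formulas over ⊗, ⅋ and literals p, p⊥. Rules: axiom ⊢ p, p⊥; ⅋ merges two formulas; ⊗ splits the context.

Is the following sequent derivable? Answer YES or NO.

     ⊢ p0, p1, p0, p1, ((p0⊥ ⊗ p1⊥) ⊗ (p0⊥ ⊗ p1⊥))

Derivation trace:
[⊗]  ⊢ p0, p1, p0, p1, ((p0⊥ ⊗ p1⊥) ⊗ (p0⊥ ⊗ p1⊥))
  [⊗]  ⊢ p0, p1, (p0⊥ ⊗ p1⊥)
    [Ax]  ⊢ p0, p0⊥
    [Ax]  ⊢ p1, p1⊥
  [⊗]  ⊢ p0, p1, (p0⊥ ⊗ p1⊥)
    [Ax]  ⊢ p0, p0⊥
    [Ax]  ⊢ p1, p1⊥

Result: YES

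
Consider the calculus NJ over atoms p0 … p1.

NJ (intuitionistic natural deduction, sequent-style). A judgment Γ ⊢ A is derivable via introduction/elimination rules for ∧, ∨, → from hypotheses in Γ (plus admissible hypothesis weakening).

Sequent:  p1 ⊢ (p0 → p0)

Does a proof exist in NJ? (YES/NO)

Derivation trace:
[Wk] p1 ⊢ (p0 → p0)
  [→I]  ⊢ (p0 → p0)
    [Ax] p0 ⊢ p0

Result: YES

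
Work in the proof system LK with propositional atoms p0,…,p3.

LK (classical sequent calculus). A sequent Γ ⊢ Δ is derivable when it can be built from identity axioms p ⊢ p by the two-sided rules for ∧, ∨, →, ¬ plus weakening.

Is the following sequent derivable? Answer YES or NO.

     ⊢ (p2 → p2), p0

Derivation (root first):
[WR]  ⊢ (p2 → p2), p0
  [→R]  ⊢ (p2 → p2)
    [Ax] p2 ⊢ p2

Result: YES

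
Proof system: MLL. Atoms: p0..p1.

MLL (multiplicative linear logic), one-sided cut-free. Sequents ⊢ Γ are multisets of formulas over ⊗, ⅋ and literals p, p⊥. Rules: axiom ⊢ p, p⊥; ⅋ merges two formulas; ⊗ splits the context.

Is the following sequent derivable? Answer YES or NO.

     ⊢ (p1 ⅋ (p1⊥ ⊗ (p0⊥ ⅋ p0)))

Derivation trace:
[⅋]  ⊢ (p1 ⅋ (p1⊥ ⊗ (p0⊥ ⅋ p0)))
  [⊗]  ⊢ p1, (p1⊥ ⊗ (p0⊥ ⅋ p0))
    [Ax]  ⊢ p1, p1⊥
    [⅋]  ⊢ (p0⊥ ⅋ p0)
      [Ax]  ⊢ p0, p0⊥

Result: YES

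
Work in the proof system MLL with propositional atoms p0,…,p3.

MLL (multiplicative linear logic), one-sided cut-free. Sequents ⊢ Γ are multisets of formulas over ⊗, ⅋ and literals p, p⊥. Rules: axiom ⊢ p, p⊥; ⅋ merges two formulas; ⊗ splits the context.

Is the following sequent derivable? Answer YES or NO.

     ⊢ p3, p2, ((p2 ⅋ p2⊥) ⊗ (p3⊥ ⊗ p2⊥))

Derivation (root first):
[⊗]  ⊢ p3, p2, ((p2 ⅋ p2⊥) ⊗ (p3⊥ ⊗ p2⊥))
  [⅋]  ⊢ (p2 ⅋ p2⊥)
    [Ax]  ⊢ p2, p2⊥
  [⊗]  ⊢ p3, p2, (p3⊥ ⊗ p2⊥)
    [Ax]  ⊢ p3, p3⊥
    [Ax]  ⊢ p2, p2⊥

Result: YES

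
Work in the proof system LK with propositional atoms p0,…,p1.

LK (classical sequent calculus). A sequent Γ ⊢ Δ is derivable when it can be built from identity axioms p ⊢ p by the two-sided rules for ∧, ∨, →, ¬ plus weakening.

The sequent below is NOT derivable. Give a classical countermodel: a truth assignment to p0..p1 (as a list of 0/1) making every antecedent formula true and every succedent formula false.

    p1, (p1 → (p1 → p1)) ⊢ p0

Search for a countermodel by truth-table:
  v=00: Γ:[p1=F, (p1 → (p1 → p1))=T] Δ:[p0=F] refutes=False
  v=01: Γ:[p1=T, (p1 → (p1 → p1))=T] Δ:[p0=F] refutes=True  ← countermodel

Result: [0, 1]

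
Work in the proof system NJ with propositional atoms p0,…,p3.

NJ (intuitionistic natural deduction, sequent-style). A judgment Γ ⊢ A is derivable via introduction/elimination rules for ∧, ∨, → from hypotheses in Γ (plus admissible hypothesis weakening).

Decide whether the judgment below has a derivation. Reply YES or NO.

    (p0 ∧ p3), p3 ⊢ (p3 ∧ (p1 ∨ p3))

Derivation (root first):
[∧I] (p0 ∧ p3), p3 ⊢ (p3 ∧ (p1 ∨ p3))
  [Ax] p3 ⊢ p3
  [Wk] p3, (p0 ∧ p3) ⊢ (p1 ∨ p3)
    [∨I₂] p3 ⊢ (p1 ∨ p3)
      [Ax] p3 ⊢ p3

Result: YES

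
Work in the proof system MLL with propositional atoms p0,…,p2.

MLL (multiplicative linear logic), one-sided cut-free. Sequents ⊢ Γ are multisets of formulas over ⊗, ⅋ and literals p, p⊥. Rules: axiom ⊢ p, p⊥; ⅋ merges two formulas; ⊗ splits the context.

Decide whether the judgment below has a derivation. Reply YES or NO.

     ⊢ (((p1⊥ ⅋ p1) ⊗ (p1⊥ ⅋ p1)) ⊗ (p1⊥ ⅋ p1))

Derivation trace:
[⊗]  ⊢ (((p1⊥ ⅋ p1) ⊗ (p1⊥ ⅋ p1)) ⊗ (p1⊥ ⅋ p1))
  [⊗]  ⊢ ((p1⊥ ⅋ p1) ⊗ (p1⊥ ⅋ p1))
    [⅋]  ⊢ (p1⊥ ⅋ p1)
      [Ax]  ⊢ p1, p1⊥
    [⅋]  ⊢ (p1⊥ ⅋ p1)
      [Ax]  ⊢ p1, p1⊥
  [⅋]  ⊢ (p1⊥ ⅋ p1)
    [Ax]  ⊢ p1, p1⊥

Result: YES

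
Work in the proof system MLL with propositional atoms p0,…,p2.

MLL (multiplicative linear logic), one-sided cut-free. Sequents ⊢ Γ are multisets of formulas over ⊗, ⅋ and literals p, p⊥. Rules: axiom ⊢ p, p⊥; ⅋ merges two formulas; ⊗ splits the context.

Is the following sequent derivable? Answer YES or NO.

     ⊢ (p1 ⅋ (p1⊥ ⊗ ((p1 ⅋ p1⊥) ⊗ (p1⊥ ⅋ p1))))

Derivation (root first):
[⅋]  ⊢ (p1 ⅋ (p1⊥ ⊗ ((p1 ⅋ p1⊥) ⊗ (p1⊥ ⅋ p1))))
  [⊗]  ⊢ p1, (p1⊥ ⊗ ((p1 ⅋ p1⊥) ⊗ (p1⊥ ⅋ p1)))
    [Ax]  ⊢ p1, p1⊥
    [⊗]  ⊢ ((p1 ⅋ p1⊥) ⊗ (p1⊥ ⅋ p1))
      [⅋]  ⊢ (p1 ⅋ p1⊥)
        [Ax]  ⊢ p1, p1⊥
      [⅋]  ⊢ (p1⊥ ⅋ p1)
        [Ax]  ⊢ p1, p1⊥

Result: YES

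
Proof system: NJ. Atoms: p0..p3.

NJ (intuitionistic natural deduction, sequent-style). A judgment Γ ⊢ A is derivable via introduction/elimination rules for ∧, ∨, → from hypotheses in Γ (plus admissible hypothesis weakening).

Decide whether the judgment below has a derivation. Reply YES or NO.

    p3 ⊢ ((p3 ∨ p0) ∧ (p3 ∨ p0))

Derivation (root first):
[∧I] p3 ⊢ ((p3 ∨ p0) ∧ (p3 ∨ p0))
  [∨I₁] p3 ⊢ (p3 ∨ p0)
    [Ax] p3 ⊢ p3
  [∨I₁] p3 ⊢ (p3 ∨ p0)
    [Ax] p3 ⊢ p3

Result: YES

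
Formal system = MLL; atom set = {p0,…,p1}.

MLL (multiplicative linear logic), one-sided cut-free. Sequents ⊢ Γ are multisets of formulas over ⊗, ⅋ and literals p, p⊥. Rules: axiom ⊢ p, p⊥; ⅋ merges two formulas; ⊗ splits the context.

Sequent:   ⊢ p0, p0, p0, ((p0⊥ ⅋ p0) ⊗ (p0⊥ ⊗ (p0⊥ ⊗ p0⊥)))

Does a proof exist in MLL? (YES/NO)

Proof tree:
[⊗]  ⊢ p0, p0, p0, ((p0⊥ ⅋ p0) ⊗ (p0⊥ ⊗ (p0⊥ ⊗ p0⊥)))
  [⅋]  ⊢ (p0⊥ ⅋ p0)
    [Ax]  ⊢ p0, p0⊥
  [⊗]  ⊢ p0, p0, p0, (p0⊥ ⊗ (p0⊥ ⊗ p0⊥))
    [Ax]  ⊢ p0, p0⊥
    [⊗]  ⊢ p0, p0, (p0⊥ ⊗ p0⊥)
      [Ax]  ⊢ p0, p0⊥
      [Ax]  ⊢ p0, p0⊥

Result: YES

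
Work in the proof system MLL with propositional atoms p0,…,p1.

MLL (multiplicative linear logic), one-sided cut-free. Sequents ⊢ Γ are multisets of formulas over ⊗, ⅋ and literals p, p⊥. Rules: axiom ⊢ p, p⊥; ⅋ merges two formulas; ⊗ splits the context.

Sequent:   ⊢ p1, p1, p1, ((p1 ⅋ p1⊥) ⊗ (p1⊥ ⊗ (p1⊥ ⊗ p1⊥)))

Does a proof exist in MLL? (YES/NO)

Derivation (root first):
[⊗]  ⊢ p1, p1, p1, ((p1 ⅋ p1⊥) ⊗ (p1⊥ ⊗ (p1⊥ ⊗ p1⊥)))
  [⅋]  ⊢ (p1 ⅋ p1⊥)
    [Ax]  ⊢ p1, p1⊥
  [⊗]  ⊢ p1, p1, p1, (p1⊥ ⊗ (p1⊥ ⊗ p1⊥))
    [Ax]  ⊢ p1, p1⊥
    [⊗]  ⊢ p1, p1, (p1⊥ ⊗ p1⊥)
      [Ax]  ⊢ p1, p1⊥
      [Ax]  ⊢ p1, p1⊥

Result: YES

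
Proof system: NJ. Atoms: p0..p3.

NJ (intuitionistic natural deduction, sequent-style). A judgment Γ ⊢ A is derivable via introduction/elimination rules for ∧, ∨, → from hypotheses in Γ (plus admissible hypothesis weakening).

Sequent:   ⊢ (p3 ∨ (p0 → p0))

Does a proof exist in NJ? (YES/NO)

Derivation (root first):
[∨I₂]  ⊢ (p3 ∨ (p0 → p0))
  [→I]  ⊢ (p0 → p0)
    [Ax] p0 ⊢ p0

Result: YES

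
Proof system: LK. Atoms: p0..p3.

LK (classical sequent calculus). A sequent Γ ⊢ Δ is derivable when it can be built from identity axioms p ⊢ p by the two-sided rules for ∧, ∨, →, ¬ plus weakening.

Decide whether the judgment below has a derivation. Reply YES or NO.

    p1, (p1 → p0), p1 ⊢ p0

Proof tree:
[WL] p1, (p1 → p0), p1 ⊢ p0
  [→L] p1, (p1 → p0) ⊢ p0
    [Ax] p1 ⊢ p1
    [Ax] p0 ⊢ p0

Result: YES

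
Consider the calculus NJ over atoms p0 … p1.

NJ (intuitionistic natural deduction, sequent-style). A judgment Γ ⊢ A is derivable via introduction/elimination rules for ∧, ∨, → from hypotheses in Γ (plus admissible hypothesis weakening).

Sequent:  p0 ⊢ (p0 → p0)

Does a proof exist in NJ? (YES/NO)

Proof tree:
[→I] p0 ⊢ (p0 → p0)
  [Wk] p0, p0 ⊢ p0
    [Ax] p0 ⊢ p0

Result: YES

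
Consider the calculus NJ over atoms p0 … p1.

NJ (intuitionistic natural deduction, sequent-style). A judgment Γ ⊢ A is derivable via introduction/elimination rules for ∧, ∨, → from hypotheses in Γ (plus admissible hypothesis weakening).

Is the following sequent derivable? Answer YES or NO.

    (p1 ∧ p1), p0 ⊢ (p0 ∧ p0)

Derivation (root first):
[∧I] (p1 ∧ p1), p0 ⊢ (p0 ∧ p0)
  [Wk] p0, (p1 ∧ p1) ⊢ p0
    [Ax] p0 ⊢ p0
  [Wk] p0, (p1 ∧ p1) ⊢ p0
    [Ax] p0 ⊢ p0

Result: YES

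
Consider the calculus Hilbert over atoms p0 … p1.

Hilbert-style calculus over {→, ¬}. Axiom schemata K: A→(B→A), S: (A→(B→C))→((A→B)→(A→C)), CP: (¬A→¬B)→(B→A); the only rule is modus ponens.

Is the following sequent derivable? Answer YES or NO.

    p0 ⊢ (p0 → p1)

Search for a countermodel by truth-table:
  v=00: Γ:[p0=F] Δ:[(p0 → p1)=T] refutes=False
  v=01: Γ:[p0=F] Δ:[(p0 → p1)=T] refutes=False
  v=10: Γ:[p0=T] Δ:[(p0 → p1)=F] refutes=True  ← countermodel

Result: NO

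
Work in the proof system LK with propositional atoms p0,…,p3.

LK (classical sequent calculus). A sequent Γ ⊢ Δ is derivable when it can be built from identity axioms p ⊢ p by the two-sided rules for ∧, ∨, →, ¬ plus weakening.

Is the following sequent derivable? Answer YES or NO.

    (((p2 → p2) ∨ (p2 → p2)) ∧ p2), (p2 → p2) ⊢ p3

Enumerate valuations to refute Γ ⊢ Δ:
  v=0000: Γ:[(((p2 → p2) ∨ (p2 → p2)) ∧ p2)=F, (p2 → p2)=T] Δ:[p3=F] refutes=False
  v=0001: Γ:[(((p2 → p2) ∨ (p2 → p2)) ∧ p2)=F, (p2 → p2)=T] Δ:[p3=T] refutes=False
  v=0010: Γ:[(((p2 → p2) ∨ (p2 → p2)) ∧ p2)=T, (p2 → p2)=T] Δ:[p3=F] refutes=True  ← countermodel

Result: NO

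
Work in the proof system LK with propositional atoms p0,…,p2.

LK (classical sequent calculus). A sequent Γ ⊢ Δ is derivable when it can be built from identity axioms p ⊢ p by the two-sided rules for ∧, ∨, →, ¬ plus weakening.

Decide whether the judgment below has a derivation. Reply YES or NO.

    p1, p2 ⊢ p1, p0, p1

Proof tree:
[WL] p1, p2 ⊢ p1, p0, p1
  [WR] p1 ⊢ p1, p0, p1
    [WR] p1 ⊢ p1, p0
      [Ax] p1 ⊢ p1

Result: YES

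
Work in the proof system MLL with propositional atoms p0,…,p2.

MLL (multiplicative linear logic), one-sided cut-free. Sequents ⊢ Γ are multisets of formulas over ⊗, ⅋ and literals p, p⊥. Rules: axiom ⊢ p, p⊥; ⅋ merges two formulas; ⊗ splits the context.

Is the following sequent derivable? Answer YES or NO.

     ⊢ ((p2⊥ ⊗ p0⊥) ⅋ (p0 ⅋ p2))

Proof tree:
[⅋]  ⊢ ((p2⊥ ⊗ p0⊥) ⅋ (p0 ⅋ p2))
  [⅋]  ⊢ (p2⊥ ⊗ p0⊥), (p0 ⅋ p2)
    [⊗]  ⊢ p2, p0, (p2⊥ ⊗ p0⊥)
      [Ax]  ⊢ p2, p2⊥
      [Ax]  ⊢ p0, p0⊥

Result: YES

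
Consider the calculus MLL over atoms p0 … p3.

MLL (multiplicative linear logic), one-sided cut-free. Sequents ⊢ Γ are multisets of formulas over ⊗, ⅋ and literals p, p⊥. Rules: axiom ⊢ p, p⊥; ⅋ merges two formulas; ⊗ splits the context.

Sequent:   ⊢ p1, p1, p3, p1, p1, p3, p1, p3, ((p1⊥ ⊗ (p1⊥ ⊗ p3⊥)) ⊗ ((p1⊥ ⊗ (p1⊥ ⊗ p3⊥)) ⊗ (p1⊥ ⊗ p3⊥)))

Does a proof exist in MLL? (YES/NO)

Proof tree:
[⊗]  ⊢ p1, p1, p3, p1, p1, p3, p1, p3, ((p1⊥ ⊗ (p1⊥ ⊗ p3⊥)) ⊗ ((p1⊥ ⊗ (p1⊥ ⊗ p3⊥)) ⊗ (p1⊥ ⊗ p3⊥)))
  [⊗]  ⊢ p1, p1, p3, (p1⊥ ⊗ (p1⊥ ⊗ p3⊥))
    [Ax]  ⊢ p1, p1⊥
    [⊗]  ⊢ p1, p3, (p1⊥ ⊗ p3⊥)
      [Ax]  ⊢ p1, p1⊥
      [Ax]  ⊢ p3, p3⊥
  [⊗]  ⊢ p1, p1, p3, p1, p3, ((p1⊥ ⊗ (p1⊥ ⊗ p3⊥)) ⊗ (p1⊥ ⊗ p3⊥))
    [⊗]  ⊢ p1, p1, p3, (p1⊥ ⊗ (p1⊥ ⊗ p3⊥))
      [Ax]  ⊢ p1, p1⊥
      [⊗]  ⊢ p1, p3, (p1⊥ ⊗ p3⊥)
        [Ax]  ⊢ p1, p1⊥
        [Ax]  ⊢ p3, p3⊥
    [⊗]  ⊢ p1, p3, (p1⊥ ⊗ p3⊥)
      [Ax]  ⊢ p1, p1⊥
      [Ax]  ⊢ p3, p3⊥

Result: YES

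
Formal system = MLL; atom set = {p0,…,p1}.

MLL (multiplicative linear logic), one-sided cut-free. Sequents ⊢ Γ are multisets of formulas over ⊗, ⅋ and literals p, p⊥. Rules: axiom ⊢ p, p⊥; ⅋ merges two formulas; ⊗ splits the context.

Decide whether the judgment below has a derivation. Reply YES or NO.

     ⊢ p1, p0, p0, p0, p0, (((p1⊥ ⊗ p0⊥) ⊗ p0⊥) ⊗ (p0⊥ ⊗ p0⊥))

Derivation trace:
[⊗]  ⊢ p1, p0, p0, p0, p0, (((p1⊥ ⊗ p0⊥) ⊗ p0⊥) ⊗ (p0⊥ ⊗ p0⊥))
  [⊗]  ⊢ p1, p0, p0, ((p1⊥ ⊗ p0⊥) ⊗ p0⊥)
    [⊗]  ⊢ p1, p0, (p1⊥ ⊗ p0⊥)
      [Ax]  ⊢ p1, p1⊥
      [Ax]  ⊢ p0, p0⊥
    [Ax]  ⊢ p0, p0⊥
  [⊗]  ⊢ p0, p0, (p0⊥ ⊗ p0⊥)
    [Ax]  ⊢ p0, p0⊥
    [Ax]  ⊢ p0, p0⊥

Result: YES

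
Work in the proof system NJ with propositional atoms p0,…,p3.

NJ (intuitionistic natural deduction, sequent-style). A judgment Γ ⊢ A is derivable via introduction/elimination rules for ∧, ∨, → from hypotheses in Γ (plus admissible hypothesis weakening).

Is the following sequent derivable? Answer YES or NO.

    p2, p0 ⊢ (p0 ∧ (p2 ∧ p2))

Derivation (root first):
[∧I] p2, p0 ⊢ (p0 ∧ (p2 ∧ p2))
  [Ax] p0 ⊢ p0
  [∧I] p2 ⊢ (p2 ∧ p2)
    [Ax] p2 ⊢ p2
    [Ax] p2 ⊢ p2

Result: YES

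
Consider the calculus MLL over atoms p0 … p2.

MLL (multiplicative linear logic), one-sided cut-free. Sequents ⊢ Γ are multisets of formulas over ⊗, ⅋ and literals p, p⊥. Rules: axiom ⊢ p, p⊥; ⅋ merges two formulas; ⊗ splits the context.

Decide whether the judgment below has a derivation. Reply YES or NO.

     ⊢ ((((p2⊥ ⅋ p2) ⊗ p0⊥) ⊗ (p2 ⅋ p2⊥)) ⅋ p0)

Proof tree:
[⅋]  ⊢ ((((p2⊥ ⅋ p2) ⊗ p0⊥) ⊗ (p2 ⅋ p2⊥)) ⅋ p0)
  [⊗]  ⊢ p0, (((p2⊥ ⅋ p2) ⊗ p0⊥) ⊗ (p2 ⅋ p2⊥))
    [⊗]  ⊢ p0, ((p2⊥ ⅋ p2) ⊗ p0⊥)
      [⅋]  ⊢ (p2⊥ ⅋ p2)
        [Ax]  ⊢ p2, p2⊥
      [Ax]  ⊢ p0, p0⊥
    [⅋]  ⊢ (p2 ⅋ p2⊥)
      [Ax]  ⊢ p2, p2⊥

Result: YES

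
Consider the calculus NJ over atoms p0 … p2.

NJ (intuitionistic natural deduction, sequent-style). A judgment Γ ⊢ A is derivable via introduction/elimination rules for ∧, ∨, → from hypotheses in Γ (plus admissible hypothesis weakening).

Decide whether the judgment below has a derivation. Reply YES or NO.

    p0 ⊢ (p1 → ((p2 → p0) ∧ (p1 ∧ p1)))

Proof tree:
[→I] p0 ⊢ (p1 → ((p2 → p0) ∧ (p1 ∧ p1)))
  [∧I] p1, p0 ⊢ ((p2 → p0) ∧ (p1 ∧ p1))
    [→I] p0 ⊢ (p2 → p0)
      [Wk] p0, p2 ⊢ p0
        [Ax] p0 ⊢ p0
    [∧I] p1 ⊢ (p1 ∧ p1)
      [Ax] p1 ⊢ p1
      [Ax] p1 ⊢ p1

Result: YES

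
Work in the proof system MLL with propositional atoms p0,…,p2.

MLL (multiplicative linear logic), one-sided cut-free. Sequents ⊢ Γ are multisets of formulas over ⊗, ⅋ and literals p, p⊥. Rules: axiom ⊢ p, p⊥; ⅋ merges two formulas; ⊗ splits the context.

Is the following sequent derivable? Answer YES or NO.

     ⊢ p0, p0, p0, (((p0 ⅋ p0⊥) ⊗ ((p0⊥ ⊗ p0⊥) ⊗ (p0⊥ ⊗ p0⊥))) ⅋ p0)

Derivation trace:
[⅋]  ⊢ p0, p0, p0, (((p0 ⅋ p0⊥) ⊗ ((p0⊥ ⊗ p0⊥) ⊗ (p0⊥ ⊗ p0⊥))) ⅋ p0)
  [⊗]  ⊢ p0, p0, p0, p0, ((p0 ⅋ p0⊥) ⊗ ((p0⊥ ⊗ p0⊥) ⊗ (p0⊥ ⊗ p0⊥)))
    [⅋]  ⊢ (p0 ⅋ p0⊥)
      [Ax]  ⊢ p0, p0⊥
    [⊗]  ⊢ p0, p0, p0, p0, ((p0⊥ ⊗ p0⊥) ⊗ (p0⊥ ⊗ p0⊥))
      [⊗]  ⊢ p0, p0, (p0⊥ ⊗ p0⊥)
        [Ax]  ⊢ p0, p0⊥
        [Ax]  ⊢ p0, p0⊥
      [⊗]  ⊢ p0, p0, (p0⊥ ⊗ p0⊥)
        [Ax]  ⊢ p0, p0⊥
        [Ax]  ⊢ p0, p0⊥

Result: YES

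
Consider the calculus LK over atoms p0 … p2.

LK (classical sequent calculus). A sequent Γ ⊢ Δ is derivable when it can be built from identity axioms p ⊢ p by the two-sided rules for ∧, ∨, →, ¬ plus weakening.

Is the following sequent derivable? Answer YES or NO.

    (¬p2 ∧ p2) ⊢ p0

Derivation (root first):
[WR] (¬p2 ∧ p2) ⊢ p0
  [∧L] (¬p2 ∧ p2) ⊢ 
    [¬L] p2, ¬p2 ⊢ 
      [Ax] p2 ⊢ p2

Result: YES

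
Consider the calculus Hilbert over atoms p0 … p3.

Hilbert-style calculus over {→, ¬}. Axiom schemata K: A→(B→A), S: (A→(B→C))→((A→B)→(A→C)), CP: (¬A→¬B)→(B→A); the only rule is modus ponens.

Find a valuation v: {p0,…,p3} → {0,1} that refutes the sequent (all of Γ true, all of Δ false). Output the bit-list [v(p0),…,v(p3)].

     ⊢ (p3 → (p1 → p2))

Enumerate valuations to refute Γ ⊢ Δ:
  v=0000: Γ:[] Δ:[(p3 → (p1 → p2))=T] refutes=False
  v=0001: Γ:[] Δ:[(p3 → (p1 → p2))=T] refutes=False
  v=0010: Γ:[] Δ:[(p3 → (p1 → p2))=T] refutes=False
  v=0011: Γ:[] Δ:[(p3 → (p1 → p2))=T] refutes=False
  v=0100: Γ:[] Δ:[(p3 → (p1 → p2))=T] refutes=False
  v=0101: Γ:[] Δ:[(p3 → (p1 → p2))=F] refutes=True  ← countermodel

Result: [0, 1, 0, 1]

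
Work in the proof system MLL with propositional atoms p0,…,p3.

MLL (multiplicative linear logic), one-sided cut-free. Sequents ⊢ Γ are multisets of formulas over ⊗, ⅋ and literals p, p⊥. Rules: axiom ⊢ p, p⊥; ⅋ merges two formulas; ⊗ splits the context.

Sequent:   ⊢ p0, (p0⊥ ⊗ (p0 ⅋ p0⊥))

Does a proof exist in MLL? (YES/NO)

Derivation (root first):
[⊗]  ⊢ p0, (p0⊥ ⊗ (p0 ⅋ p0⊥))
  [Ax]  ⊢ p0, p0⊥
  [⅋]  ⊢ (p0 ⅋ p0⊥)
    [Ax]  ⊢ p0, p0⊥

Result: YES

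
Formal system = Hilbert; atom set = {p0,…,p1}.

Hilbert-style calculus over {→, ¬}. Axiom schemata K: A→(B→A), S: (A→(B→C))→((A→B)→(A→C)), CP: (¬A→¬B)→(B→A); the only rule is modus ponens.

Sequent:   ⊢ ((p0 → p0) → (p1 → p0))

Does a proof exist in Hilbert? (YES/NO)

Search for a countermodel by truth-table:
  v=00: Γ:[] Δ:[((p0 → p0) → (p1 → p0))=T] refutes=False
  v=01: Γ:[] Δ:[((p0 → p0) → (p1 → p0))=F] refutes=True  ← countermodel

Result: NO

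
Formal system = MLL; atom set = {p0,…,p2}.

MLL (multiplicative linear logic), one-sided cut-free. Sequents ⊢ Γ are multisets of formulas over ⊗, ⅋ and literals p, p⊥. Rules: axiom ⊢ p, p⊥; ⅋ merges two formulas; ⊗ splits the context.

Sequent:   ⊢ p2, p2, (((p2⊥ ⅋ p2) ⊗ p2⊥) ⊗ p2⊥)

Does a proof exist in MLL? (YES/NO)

Derivation (root first):
[⊗]  ⊢ p2, p2, (((p2⊥ ⅋ p2) ⊗ p2⊥) ⊗ p2⊥)
  [⊗]  ⊢ p2, ((p2⊥ ⅋ p2) ⊗ p2⊥)
    [⅋]  ⊢ (p2⊥ ⅋ p2)
      [Ax]  ⊢ p2, p2⊥
    [Ax]  ⊢ p2, p2⊥
  [Ax]  ⊢ p2, p2⊥

Result: YES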